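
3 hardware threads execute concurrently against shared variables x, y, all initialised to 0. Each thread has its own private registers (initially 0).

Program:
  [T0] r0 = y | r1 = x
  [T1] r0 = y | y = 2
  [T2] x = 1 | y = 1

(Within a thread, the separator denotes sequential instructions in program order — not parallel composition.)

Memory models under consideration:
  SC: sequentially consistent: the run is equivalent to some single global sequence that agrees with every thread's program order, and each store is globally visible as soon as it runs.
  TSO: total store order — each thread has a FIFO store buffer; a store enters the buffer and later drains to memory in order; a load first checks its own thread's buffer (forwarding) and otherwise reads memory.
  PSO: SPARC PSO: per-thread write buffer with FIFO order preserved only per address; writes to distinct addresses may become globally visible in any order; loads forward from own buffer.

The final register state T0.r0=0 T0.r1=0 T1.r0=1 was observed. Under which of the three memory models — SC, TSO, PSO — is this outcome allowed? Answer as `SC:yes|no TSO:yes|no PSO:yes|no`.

SC:yes TSO:yes PSO:yes

outcome vector order: (T0.r0,T0.r1,T1.r0)
under SC → 0/0/0; 0/0/1; 0/1/0; 0/1/1; 1/1/0; 1/1/1; 2/0/0; 2/1/0; 2/1/1
under TSO → 0/0/0; 0/0/1; 0/1/0; 0/1/1; 1/1/0; 1/1/1; 2/0/0; 2/1/0; 2/1/1
under PSO → 0/0/0; 0/0/1; 0/1/0; 0/1/1; 1/0/0; 1/0/1; 1/1/0; 1/1/1; 2/0/0; 2/0/1; 2/1/0; 2/1/1
target 0/0/1 ∈ {SC,TSO,PSO}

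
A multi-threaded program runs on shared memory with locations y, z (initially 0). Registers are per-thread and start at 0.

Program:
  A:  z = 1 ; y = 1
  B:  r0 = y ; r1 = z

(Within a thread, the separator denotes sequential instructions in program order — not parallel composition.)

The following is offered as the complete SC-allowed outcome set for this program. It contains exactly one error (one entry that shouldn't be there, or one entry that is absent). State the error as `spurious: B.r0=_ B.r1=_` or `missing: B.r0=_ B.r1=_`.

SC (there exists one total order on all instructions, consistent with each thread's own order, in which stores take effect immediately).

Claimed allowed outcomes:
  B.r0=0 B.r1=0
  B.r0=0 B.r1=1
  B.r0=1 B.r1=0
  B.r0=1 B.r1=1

outcome vector order: (B.r0,B.r1)
[SC] allowed = {00 01 11}
claimed∖SC = {10}

spurious: B.r0=1 B.r1=0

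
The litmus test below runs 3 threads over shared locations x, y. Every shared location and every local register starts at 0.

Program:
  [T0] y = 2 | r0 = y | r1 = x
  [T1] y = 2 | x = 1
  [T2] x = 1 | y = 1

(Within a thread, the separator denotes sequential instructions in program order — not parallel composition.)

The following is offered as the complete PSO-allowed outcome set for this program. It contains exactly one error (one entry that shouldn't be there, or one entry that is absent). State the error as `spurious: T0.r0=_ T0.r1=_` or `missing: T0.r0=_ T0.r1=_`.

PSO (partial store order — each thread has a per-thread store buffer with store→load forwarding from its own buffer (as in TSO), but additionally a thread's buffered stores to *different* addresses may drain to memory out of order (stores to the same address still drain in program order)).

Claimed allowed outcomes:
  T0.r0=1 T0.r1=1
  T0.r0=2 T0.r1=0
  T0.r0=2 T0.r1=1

missing: T0.r0=1 T0.r1=0

outcome vector order: (T0.r0,T0.r1)
under PSO → 10, 11, 20, 21
PSO∖claimed = {10}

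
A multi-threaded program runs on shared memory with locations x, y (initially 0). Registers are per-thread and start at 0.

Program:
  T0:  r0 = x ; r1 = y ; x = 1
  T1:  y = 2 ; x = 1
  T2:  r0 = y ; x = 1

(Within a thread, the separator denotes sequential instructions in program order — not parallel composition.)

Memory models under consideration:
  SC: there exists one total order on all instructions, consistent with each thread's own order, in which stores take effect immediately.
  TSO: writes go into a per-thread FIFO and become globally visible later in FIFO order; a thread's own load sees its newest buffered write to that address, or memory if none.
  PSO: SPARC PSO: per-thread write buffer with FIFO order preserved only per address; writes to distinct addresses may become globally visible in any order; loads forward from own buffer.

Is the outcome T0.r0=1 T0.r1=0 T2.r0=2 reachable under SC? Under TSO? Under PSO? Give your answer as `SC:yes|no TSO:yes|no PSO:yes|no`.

SC:no TSO:no PSO:yes

outcome vector order: (T0.r0,T0.r1,T2.r0)
under SC → <0 0 0> <0 0 2> <0 2 0> <0 2 2> <1 0 0> <1 2 0> <1 2 2>
under TSO → <0 0 0> <0 0 2> <0 2 0> <0 2 2> <1 0 0> <1 2 0> <1 2 2>
under PSO → <0 0 0> <0 0 2> <0 2 0> <0 2 2> <1 0 0> <1 0 2> <1 2 0> <1 2 2>
target <1 0 2> ∈ {PSO}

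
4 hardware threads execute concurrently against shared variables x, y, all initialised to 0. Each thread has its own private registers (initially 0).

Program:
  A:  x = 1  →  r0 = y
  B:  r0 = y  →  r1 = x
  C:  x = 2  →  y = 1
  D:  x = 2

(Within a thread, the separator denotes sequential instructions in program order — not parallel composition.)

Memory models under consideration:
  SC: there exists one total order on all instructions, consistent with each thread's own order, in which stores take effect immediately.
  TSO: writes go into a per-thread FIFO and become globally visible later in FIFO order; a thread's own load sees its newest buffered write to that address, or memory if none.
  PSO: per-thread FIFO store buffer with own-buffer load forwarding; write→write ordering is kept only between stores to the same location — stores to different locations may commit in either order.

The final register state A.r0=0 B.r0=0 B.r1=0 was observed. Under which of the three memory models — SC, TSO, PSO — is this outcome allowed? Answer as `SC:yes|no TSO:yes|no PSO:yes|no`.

outcome vector order: (A.r0,B.r0,B.r1)
SC: 10 outcomes — {000 001 002 011 012 100 101 102 111 112}
TSO: 10 outcomes — {000 001 002 011 012 100 101 102 111 112}
PSO: 12 outcomes — {000 001 002 010 011 012 100 101 102 110 111 112}
target 000 ∈ {SC,TSO,PSO}

SC:yes TSO:yes PSO:yes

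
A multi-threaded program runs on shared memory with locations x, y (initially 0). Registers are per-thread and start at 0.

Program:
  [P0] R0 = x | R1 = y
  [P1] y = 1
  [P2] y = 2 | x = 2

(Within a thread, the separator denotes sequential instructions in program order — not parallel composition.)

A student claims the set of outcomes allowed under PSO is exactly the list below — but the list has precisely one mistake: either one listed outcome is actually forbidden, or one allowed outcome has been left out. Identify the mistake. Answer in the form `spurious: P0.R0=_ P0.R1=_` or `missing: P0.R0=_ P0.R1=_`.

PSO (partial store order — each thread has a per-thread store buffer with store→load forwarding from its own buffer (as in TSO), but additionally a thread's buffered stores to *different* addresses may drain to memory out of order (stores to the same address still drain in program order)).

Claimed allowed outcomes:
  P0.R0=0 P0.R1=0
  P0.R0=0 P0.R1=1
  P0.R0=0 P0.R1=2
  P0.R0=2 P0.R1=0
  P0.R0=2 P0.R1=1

outcome vector order: (P0.R0,P0.R1)
[PSO] allowed = {00; 01; 02; 20; 21; 22}
PSO∖claimed = {22}

missing: P0.R0=2 P0.R1=2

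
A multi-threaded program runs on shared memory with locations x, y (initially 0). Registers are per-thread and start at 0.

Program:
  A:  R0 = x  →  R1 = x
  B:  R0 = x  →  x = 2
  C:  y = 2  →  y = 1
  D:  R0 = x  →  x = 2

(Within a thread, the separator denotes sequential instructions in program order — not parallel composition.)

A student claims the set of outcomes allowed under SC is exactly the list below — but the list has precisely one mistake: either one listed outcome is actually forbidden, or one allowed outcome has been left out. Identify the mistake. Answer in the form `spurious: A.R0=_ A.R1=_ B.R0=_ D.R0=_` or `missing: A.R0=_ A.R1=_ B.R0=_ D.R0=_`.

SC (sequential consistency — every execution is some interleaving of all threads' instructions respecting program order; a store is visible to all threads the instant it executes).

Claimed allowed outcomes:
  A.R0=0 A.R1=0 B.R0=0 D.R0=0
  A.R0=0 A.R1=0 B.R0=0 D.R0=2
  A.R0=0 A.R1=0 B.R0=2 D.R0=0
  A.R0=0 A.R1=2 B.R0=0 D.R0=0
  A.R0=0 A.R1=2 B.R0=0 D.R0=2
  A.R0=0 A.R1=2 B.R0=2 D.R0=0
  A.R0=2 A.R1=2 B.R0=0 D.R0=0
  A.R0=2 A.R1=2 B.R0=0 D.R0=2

missing: A.R0=2 A.R1=2 B.R0=2 D.R0=0

outcome vector order: (A.R0,A.R1,B.R0,D.R0)
under SC → 0/0/0/0, 0/0/0/2, 0/0/2/0, 0/2/0/0, 0/2/0/2, 0/2/2/0, 2/2/0/0, 2/2/0/2, 2/2/2/0
SC∖claimed = {2/2/2/0}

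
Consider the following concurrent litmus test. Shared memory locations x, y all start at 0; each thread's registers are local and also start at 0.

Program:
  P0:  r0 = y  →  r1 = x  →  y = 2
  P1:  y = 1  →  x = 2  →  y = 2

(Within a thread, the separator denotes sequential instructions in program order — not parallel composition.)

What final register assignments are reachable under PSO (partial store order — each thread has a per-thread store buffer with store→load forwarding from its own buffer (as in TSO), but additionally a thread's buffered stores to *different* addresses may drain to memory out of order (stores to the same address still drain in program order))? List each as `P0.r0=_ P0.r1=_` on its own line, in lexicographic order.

outcome vector order: (P0.r0,P0.r1)
|PSO outcomes| = 6

P0.r0=0 P0.r1=0
P0.r0=0 P0.r1=2
P0.r0=1 P0.r1=0
P0.r0=1 P0.r1=2
P0.r0=2 P0.r1=0
P0.r0=2 P0.r1=2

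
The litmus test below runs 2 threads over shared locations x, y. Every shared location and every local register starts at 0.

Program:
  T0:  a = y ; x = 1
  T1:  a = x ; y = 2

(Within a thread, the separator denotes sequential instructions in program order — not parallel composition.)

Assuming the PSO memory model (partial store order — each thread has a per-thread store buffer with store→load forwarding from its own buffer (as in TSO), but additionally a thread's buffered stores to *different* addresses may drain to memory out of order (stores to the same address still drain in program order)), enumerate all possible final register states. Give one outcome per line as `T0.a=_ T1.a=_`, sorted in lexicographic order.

outcome vector order: (T0.a,T1.a)
|PSO outcomes| = 3

T0.a=0 T1.a=0
T0.a=0 T1.a=1
T0.a=2 T1.a=0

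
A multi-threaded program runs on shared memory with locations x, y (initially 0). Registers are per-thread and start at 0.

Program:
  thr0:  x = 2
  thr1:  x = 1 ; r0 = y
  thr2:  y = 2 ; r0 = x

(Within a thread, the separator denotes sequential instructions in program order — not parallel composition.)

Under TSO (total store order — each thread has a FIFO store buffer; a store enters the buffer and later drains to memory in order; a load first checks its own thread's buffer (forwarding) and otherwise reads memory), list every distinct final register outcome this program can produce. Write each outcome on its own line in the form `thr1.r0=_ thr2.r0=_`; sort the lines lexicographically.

thr1.r0=0 thr2.r0=0
thr1.r0=0 thr2.r0=1
thr1.r0=0 thr2.r0=2
thr1.r0=2 thr2.r0=0
thr1.r0=2 thr2.r0=1
thr1.r0=2 thr2.r0=2

outcome vector order: (thr1.r0,thr2.r0)
|TSO outcomes| = 6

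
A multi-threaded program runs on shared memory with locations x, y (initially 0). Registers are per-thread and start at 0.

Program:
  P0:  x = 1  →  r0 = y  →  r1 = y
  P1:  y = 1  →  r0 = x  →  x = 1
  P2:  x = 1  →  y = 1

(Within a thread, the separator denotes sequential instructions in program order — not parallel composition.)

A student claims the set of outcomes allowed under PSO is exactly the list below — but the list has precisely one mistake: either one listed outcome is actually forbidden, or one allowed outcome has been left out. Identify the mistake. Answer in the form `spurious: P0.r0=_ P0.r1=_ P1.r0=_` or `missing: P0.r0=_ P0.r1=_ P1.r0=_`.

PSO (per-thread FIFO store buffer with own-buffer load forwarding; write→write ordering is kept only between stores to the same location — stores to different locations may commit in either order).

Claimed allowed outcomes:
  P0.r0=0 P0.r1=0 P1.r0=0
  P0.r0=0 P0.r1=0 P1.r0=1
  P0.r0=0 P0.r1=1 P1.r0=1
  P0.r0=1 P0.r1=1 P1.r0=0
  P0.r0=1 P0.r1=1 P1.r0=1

missing: P0.r0=0 P0.r1=1 P1.r0=0

outcome vector order: (P0.r0,P0.r1,P1.r0)
[PSO] allowed = {000 001 010 011 110 111}
PSO∖claimed = {010}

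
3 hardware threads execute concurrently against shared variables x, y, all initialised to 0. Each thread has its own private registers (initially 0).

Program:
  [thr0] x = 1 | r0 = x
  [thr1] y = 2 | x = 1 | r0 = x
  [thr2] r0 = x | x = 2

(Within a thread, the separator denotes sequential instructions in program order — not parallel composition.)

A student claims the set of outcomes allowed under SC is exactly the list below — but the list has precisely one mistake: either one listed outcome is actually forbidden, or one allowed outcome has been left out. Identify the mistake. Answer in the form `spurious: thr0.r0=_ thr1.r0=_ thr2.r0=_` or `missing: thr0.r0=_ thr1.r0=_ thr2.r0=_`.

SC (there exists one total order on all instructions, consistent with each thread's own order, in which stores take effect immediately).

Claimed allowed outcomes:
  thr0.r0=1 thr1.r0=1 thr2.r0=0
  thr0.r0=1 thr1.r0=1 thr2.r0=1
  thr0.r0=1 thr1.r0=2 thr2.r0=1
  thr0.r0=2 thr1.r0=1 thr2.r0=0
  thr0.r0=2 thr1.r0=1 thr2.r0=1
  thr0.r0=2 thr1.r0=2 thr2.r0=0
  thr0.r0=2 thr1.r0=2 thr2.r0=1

missing: thr0.r0=1 thr1.r0=2 thr2.r0=0

outcome vector order: (thr0.r0,thr1.r0,thr2.r0)
[SC] allowed = {1/1/0 1/1/1 1/2/0 1/2/1 2/1/0 2/1/1 2/2/0 2/2/1}
SC∖claimed = {1/2/0}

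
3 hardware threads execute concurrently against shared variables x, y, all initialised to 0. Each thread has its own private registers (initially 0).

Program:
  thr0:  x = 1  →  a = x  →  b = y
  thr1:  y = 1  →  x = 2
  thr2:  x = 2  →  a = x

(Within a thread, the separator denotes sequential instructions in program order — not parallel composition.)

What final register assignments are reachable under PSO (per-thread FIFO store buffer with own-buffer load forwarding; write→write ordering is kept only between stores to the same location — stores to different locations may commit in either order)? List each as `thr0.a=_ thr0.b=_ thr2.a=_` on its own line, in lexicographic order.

outcome vector order: (thr0.a,thr0.b,thr2.a)
|PSO outcomes| = 8

thr0.a=1 thr0.b=0 thr2.a=1
thr0.a=1 thr0.b=0 thr2.a=2
thr0.a=1 thr0.b=1 thr2.a=1
thr0.a=1 thr0.b=1 thr2.a=2
thr0.a=2 thr0.b=0 thr2.a=1
thr0.a=2 thr0.b=0 thr2.a=2
thr0.a=2 thr0.b=1 thr2.a=1
thr0.a=2 thr0.b=1 thr2.a=2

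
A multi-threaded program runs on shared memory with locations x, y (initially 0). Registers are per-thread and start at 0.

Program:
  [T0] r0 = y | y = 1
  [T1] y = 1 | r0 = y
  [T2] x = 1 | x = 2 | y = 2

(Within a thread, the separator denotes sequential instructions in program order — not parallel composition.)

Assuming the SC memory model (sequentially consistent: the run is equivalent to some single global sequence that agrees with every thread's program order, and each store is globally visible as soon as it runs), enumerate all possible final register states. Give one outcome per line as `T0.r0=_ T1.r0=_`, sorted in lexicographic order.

outcome vector order: (T0.r0,T1.r0)
|SC outcomes| = 6

T0.r0=0 T1.r0=1
T0.r0=0 T1.r0=2
T0.r0=1 T1.r0=1
T0.r0=1 T1.r0=2
T0.r0=2 T1.r0=1
T0.r0=2 T1.r0=2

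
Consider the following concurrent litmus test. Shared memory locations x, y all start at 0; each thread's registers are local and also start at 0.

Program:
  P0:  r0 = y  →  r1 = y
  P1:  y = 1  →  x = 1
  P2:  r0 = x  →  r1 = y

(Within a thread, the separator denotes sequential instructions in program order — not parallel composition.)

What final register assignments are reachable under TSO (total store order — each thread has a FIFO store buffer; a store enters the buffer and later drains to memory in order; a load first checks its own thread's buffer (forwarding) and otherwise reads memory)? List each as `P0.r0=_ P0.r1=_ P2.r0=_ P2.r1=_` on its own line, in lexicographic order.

P0.r0=0 P0.r1=0 P2.r0=0 P2.r1=0
P0.r0=0 P0.r1=0 P2.r0=0 P2.r1=1
P0.r0=0 P0.r1=0 P2.r0=1 P2.r1=1
P0.r0=0 P0.r1=1 P2.r0=0 P2.r1=0
P0.r0=0 P0.r1=1 P2.r0=0 P2.r1=1
P0.r0=0 P0.r1=1 P2.r0=1 P2.r1=1
P0.r0=1 P0.r1=1 P2.r0=0 P2.r1=0
P0.r0=1 P0.r1=1 P2.r0=0 P2.r1=1
P0.r0=1 P0.r1=1 P2.r0=1 P2.r1=1

outcome vector order: (P0.r0,P0.r1,P2.r0,P2.r1)
|TSO outcomes| = 9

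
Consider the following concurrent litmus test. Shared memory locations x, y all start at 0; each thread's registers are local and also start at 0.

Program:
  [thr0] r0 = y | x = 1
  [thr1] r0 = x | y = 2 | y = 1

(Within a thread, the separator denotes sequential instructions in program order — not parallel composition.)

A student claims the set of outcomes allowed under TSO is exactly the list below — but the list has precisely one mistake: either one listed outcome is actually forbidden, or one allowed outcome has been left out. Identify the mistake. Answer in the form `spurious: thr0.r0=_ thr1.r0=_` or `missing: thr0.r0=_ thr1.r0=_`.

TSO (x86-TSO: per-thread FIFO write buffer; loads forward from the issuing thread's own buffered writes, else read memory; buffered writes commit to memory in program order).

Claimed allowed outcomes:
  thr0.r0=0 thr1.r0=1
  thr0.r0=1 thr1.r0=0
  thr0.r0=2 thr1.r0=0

outcome vector order: (thr0.r0,thr1.r0)
TSO: 4 outcomes — {<0 0>, <0 1>, <1 0>, <2 0>}
TSO∖claimed = {<0 0>}

missing: thr0.r0=0 thr1.r0=0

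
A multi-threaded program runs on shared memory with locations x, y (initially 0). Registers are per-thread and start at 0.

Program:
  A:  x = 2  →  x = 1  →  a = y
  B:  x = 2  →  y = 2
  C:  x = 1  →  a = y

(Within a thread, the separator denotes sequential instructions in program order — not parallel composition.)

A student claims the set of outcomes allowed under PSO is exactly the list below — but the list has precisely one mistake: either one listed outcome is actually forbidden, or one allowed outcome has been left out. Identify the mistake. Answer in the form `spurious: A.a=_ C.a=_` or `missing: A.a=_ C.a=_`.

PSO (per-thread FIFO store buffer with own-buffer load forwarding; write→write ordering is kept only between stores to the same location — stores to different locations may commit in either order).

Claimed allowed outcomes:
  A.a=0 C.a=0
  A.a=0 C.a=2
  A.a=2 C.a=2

missing: A.a=2 C.a=0

outcome vector order: (A.a,C.a)
PSO: 4 outcomes — {00, 02, 20, 22}
PSO∖claimed = {20}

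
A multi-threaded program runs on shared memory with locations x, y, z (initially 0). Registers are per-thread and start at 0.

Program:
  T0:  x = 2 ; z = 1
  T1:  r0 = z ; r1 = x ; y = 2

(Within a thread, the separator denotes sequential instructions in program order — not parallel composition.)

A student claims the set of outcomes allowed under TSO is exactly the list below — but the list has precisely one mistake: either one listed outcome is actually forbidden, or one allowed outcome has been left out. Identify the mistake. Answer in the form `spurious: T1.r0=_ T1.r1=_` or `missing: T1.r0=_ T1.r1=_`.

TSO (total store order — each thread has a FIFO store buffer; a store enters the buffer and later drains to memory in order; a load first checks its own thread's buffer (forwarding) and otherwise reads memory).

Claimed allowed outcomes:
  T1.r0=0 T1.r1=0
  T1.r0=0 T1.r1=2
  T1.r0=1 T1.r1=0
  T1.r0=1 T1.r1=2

spurious: T1.r0=1 T1.r1=0

outcome vector order: (T1.r0,T1.r1)
TSO (3): 00 02 12
claimed∖TSO = {10}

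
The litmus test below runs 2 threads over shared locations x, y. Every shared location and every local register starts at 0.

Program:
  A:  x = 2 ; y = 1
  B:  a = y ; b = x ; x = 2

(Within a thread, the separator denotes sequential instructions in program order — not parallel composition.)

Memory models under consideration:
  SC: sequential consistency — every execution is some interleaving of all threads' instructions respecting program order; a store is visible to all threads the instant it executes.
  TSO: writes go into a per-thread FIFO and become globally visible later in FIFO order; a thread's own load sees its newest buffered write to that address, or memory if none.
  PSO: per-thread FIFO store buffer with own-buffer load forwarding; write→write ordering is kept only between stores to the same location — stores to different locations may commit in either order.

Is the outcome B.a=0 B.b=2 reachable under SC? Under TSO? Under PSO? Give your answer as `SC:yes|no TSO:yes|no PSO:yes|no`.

SC:yes TSO:yes PSO:yes

outcome vector order: (B.a,B.b)
[SC] allowed = {0/0; 0/2; 1/2}
[TSO] allowed = {0/0; 0/2; 1/2}
[PSO] allowed = {0/0; 0/2; 1/0; 1/2}
target 0/2 ∈ {SC,TSO,PSO}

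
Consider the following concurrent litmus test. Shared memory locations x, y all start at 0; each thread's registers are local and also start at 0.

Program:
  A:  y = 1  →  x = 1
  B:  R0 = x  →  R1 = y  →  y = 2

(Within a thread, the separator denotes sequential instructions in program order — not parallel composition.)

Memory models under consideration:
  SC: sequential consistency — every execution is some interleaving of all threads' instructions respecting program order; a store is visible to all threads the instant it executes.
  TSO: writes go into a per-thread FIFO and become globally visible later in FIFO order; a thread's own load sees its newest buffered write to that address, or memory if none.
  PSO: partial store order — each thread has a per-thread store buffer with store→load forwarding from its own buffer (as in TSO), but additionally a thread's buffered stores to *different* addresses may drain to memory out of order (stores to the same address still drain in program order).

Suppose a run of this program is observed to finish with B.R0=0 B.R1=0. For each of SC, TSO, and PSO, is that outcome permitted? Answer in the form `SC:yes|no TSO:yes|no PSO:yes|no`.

outcome vector order: (B.R0,B.R1)
SC (3): <0 0> <0 1> <1 1>
TSO (3): <0 0> <0 1> <1 1>
PSO (4): <0 0> <0 1> <1 0> <1 1>
target <0 0> ∈ {SC,TSO,PSO}

SC:yes TSO:yes PSO:yes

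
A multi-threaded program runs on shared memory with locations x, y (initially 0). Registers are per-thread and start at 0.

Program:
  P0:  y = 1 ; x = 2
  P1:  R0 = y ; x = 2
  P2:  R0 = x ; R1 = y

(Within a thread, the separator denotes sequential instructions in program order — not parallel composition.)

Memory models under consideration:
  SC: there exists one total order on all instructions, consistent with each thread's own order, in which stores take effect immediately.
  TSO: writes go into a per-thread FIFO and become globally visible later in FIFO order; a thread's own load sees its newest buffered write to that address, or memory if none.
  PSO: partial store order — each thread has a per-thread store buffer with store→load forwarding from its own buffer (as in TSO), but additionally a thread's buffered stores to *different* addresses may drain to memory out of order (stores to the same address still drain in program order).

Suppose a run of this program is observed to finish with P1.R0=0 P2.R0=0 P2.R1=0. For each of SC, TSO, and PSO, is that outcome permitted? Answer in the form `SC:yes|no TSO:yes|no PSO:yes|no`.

SC:yes TSO:yes PSO:yes

outcome vector order: (P1.R0,P2.R0,P2.R1)
under SC → 0/0/0, 0/0/1, 0/2/0, 0/2/1, 1/0/0, 1/0/1, 1/2/1
under TSO → 0/0/0, 0/0/1, 0/2/0, 0/2/1, 1/0/0, 1/0/1, 1/2/1
under PSO → 0/0/0, 0/0/1, 0/2/0, 0/2/1, 1/0/0, 1/0/1, 1/2/0, 1/2/1
target 0/0/0 ∈ {SC,TSO,PSO}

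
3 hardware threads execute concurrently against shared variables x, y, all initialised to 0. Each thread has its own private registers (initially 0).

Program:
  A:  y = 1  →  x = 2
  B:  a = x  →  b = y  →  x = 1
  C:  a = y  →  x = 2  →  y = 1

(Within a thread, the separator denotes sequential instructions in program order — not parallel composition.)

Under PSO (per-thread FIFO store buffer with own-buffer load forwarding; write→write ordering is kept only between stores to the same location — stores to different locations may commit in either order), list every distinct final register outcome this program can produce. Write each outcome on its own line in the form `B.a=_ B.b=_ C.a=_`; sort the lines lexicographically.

B.a=0 B.b=0 C.a=0
B.a=0 B.b=0 C.a=1
B.a=0 B.b=1 C.a=0
B.a=0 B.b=1 C.a=1
B.a=2 B.b=0 C.a=0
B.a=2 B.b=0 C.a=1
B.a=2 B.b=1 C.a=0
B.a=2 B.b=1 C.a=1

outcome vector order: (B.a,B.b,C.a)
|PSO outcomes| = 8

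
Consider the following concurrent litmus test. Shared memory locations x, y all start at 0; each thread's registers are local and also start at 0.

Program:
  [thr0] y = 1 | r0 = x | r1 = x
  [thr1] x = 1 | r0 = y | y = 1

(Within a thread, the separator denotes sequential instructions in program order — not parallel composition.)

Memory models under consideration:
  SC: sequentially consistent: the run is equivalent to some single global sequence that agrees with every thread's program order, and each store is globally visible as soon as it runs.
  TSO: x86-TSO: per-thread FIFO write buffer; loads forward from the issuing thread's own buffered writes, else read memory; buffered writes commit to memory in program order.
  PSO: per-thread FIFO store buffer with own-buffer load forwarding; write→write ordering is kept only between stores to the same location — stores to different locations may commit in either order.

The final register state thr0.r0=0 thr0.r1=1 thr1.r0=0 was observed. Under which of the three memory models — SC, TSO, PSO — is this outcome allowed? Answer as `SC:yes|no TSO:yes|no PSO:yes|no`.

outcome vector order: (thr0.r0,thr0.r1,thr1.r0)
[SC] allowed = {<0 0 1> <0 1 1> <1 1 0> <1 1 1>}
[TSO] allowed = {<0 0 0> <0 0 1> <0 1 0> <0 1 1> <1 1 0> <1 1 1>}
[PSO] allowed = {<0 0 0> <0 0 1> <0 1 0> <0 1 1> <1 1 0> <1 1 1>}
target <0 1 0> ∈ {TSO,PSO}

SC:no TSO:yes PSO:yes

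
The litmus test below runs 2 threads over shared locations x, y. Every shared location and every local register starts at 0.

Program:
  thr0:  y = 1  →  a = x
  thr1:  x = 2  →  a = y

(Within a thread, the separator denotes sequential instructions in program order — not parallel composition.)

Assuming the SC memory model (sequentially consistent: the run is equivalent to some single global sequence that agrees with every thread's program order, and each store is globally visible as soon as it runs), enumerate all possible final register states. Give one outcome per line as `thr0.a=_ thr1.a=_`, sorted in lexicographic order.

thr0.a=0 thr1.a=1
thr0.a=2 thr1.a=0
thr0.a=2 thr1.a=1

outcome vector order: (thr0.a,thr1.a)
|SC outcomes| = 3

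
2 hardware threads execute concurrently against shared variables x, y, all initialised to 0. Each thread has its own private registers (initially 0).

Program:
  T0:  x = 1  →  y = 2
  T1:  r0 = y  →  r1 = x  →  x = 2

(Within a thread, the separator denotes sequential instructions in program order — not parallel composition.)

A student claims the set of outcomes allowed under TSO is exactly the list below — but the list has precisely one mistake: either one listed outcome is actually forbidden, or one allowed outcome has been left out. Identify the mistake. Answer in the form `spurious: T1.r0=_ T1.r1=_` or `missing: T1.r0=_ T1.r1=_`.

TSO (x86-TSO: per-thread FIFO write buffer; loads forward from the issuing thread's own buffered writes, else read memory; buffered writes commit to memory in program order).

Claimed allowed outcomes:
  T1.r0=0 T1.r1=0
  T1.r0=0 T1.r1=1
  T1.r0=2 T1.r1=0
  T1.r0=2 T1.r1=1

spurious: T1.r0=2 T1.r1=0

outcome vector order: (T1.r0,T1.r1)
under TSO → <0 0> <0 1> <2 1>
claimed∖TSO = {<2 0>}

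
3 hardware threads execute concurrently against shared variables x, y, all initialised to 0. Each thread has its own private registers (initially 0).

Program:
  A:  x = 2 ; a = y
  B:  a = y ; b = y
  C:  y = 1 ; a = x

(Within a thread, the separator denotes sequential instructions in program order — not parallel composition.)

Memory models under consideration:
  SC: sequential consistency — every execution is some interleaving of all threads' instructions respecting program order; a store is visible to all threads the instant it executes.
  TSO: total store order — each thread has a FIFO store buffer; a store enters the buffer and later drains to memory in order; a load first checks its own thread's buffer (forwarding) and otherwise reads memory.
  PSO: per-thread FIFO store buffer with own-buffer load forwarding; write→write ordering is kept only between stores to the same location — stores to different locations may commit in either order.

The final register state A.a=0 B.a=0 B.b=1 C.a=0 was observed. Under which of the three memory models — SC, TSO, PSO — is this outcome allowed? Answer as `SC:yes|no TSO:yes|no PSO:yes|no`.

outcome vector order: (A.a,B.a,B.b,C.a)
SC: 9 outcomes — {<0 0 0 2>; <0 0 1 2>; <0 1 1 2>; <1 0 0 0>; <1 0 0 2>; <1 0 1 0>; <1 0 1 2>; <1 1 1 0>; <1 1 1 2>}
TSO: 12 outcomes — {<0 0 0 0>; <0 0 0 2>; <0 0 1 0>; <0 0 1 2>; <0 1 1 0>; <0 1 1 2>; <1 0 0 0>; <1 0 0 2>; <1 0 1 0>; <1 0 1 2>; <1 1 1 0>; <1 1 1 2>}
PSO: 12 outcomes — {<0 0 0 0>; <0 0 0 2>; <0 0 1 0>; <0 0 1 2>; <0 1 1 0>; <0 1 1 2>; <1 0 0 0>; <1 0 0 2>; <1 0 1 0>; <1 0 1 2>; <1 1 1 0>; <1 1 1 2>}
target <0 0 1 0> ∈ {TSO,PSO}

SC:no TSO:yes PSO:yes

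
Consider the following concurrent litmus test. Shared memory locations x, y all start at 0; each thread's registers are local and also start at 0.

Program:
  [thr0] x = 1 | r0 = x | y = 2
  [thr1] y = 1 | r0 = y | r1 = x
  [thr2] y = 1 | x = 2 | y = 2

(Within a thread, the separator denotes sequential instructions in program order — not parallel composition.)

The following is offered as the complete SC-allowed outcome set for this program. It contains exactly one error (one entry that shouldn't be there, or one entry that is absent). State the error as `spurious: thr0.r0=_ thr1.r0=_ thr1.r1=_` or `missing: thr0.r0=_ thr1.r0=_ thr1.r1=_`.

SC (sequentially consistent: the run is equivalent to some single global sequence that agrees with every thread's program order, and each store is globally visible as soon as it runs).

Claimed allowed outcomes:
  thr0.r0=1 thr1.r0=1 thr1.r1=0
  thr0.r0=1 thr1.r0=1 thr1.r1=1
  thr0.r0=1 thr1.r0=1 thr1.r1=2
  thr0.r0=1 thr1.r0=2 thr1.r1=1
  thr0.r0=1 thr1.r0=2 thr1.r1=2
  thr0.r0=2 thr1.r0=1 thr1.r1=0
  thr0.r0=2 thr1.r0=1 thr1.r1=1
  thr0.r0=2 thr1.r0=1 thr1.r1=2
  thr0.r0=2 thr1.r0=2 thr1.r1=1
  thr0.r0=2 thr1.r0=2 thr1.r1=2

spurious: thr0.r0=2 thr1.r0=2 thr1.r1=1

outcome vector order: (thr0.r0,thr1.r0,thr1.r1)
SC: 9 outcomes — {1/1/0 1/1/1 1/1/2 1/2/1 1/2/2 2/1/0 2/1/1 2/1/2 2/2/2}
claimed∖SC = {2/2/1}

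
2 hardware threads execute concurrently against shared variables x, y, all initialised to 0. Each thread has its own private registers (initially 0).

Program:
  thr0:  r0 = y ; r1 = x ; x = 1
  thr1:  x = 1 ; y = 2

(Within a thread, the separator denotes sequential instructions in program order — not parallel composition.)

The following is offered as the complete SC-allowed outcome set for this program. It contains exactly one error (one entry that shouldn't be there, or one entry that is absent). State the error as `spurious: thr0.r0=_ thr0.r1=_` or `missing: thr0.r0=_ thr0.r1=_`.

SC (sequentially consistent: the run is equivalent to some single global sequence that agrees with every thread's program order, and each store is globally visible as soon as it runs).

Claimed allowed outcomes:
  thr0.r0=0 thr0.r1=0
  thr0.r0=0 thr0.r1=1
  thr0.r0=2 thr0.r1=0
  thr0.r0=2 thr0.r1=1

spurious: thr0.r0=2 thr0.r1=0

outcome vector order: (thr0.r0,thr0.r1)
[SC] allowed = {00 01 21}
claimed∖SC = {20}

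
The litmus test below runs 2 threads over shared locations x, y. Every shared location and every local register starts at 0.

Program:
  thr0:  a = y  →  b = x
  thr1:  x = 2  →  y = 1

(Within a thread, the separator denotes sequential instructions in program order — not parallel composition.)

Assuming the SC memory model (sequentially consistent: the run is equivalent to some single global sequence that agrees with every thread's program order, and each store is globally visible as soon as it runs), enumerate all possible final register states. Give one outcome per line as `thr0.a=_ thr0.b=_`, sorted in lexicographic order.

thr0.a=0 thr0.b=0
thr0.a=0 thr0.b=2
thr0.a=1 thr0.b=2

outcome vector order: (thr0.a,thr0.b)
|SC outcomes| = 3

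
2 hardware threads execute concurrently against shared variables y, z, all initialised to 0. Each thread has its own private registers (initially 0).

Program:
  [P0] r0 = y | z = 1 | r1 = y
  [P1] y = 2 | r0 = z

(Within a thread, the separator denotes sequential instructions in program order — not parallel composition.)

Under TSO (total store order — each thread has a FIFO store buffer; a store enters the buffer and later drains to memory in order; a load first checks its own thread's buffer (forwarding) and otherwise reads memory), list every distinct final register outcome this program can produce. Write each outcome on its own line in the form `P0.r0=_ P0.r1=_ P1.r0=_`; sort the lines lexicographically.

P0.r0=0 P0.r1=0 P1.r0=0
P0.r0=0 P0.r1=0 P1.r0=1
P0.r0=0 P0.r1=2 P1.r0=0
P0.r0=0 P0.r1=2 P1.r0=1
P0.r0=2 P0.r1=2 P1.r0=0
P0.r0=2 P0.r1=2 P1.r0=1

outcome vector order: (P0.r0,P0.r1,P1.r0)
|TSO outcomes| = 6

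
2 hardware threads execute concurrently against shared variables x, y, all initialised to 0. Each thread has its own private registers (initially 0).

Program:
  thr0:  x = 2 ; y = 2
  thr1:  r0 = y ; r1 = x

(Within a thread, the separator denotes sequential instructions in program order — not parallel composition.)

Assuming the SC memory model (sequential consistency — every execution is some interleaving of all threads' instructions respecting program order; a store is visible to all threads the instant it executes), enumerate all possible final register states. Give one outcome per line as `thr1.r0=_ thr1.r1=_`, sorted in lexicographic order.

outcome vector order: (thr1.r0,thr1.r1)
|SC outcomes| = 3

thr1.r0=0 thr1.r1=0
thr1.r0=0 thr1.r1=2
thr1.r0=2 thr1.r1=2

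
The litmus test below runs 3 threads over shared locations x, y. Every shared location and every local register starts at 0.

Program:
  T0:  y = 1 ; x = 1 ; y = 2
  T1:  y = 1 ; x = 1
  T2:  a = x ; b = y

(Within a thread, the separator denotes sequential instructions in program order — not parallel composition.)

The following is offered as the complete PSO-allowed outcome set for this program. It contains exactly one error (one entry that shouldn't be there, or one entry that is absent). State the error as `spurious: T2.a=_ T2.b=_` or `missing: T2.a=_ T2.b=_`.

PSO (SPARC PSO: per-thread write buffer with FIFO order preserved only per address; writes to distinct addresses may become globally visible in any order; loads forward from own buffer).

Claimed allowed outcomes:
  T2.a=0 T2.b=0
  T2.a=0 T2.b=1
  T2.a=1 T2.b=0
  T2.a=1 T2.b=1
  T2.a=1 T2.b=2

outcome vector order: (T2.a,T2.b)
PSO (6): 00, 01, 02, 10, 11, 12
PSO∖claimed = {02}

missing: T2.a=0 T2.b=2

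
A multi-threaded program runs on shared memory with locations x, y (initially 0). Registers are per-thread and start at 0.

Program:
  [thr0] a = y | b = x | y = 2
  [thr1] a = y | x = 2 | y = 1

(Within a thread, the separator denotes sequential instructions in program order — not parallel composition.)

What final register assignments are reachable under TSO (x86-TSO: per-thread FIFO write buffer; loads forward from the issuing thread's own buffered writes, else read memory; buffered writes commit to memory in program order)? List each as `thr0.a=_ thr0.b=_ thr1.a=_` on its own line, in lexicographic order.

thr0.a=0 thr0.b=0 thr1.a=0
thr0.a=0 thr0.b=0 thr1.a=2
thr0.a=0 thr0.b=2 thr1.a=0
thr0.a=1 thr0.b=2 thr1.a=0

outcome vector order: (thr0.a,thr0.b,thr1.a)
|TSO outcomes| = 4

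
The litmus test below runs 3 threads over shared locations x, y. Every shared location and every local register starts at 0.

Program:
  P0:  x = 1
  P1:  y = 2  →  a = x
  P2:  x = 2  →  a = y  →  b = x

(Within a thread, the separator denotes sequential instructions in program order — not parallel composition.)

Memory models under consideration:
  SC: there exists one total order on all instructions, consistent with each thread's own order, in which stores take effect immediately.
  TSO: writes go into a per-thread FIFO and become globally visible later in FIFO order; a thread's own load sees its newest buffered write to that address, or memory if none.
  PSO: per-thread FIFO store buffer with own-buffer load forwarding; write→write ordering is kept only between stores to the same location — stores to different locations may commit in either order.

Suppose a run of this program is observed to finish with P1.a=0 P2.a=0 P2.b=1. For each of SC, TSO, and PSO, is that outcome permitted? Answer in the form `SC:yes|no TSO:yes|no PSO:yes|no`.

SC:no TSO:yes PSO:yes

outcome vector order: (P1.a,P2.a,P2.b)
under SC → <0 2 1> <0 2 2> <1 0 1> <1 0 2> <1 2 1> <1 2 2> <2 0 1> <2 0 2> <2 2 1> <2 2 2>
under TSO → <0 0 1> <0 0 2> <0 2 1> <0 2 2> <1 0 1> <1 0 2> <1 2 1> <1 2 2> <2 0 1> <2 0 2> <2 2 1> <2 2 2>
under PSO → <0 0 1> <0 0 2> <0 2 1> <0 2 2> <1 0 1> <1 0 2> <1 2 1> <1 2 2> <2 0 1> <2 0 2> <2 2 1> <2 2 2>
target <0 0 1> ∈ {TSO,PSO}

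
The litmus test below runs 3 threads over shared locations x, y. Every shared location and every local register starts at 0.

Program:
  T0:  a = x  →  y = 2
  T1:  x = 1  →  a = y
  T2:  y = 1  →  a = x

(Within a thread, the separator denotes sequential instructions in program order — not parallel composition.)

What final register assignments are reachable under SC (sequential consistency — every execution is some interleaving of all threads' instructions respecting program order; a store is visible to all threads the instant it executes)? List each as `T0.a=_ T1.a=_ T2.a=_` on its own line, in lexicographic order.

outcome vector order: (T0.a,T1.a,T2.a)
|SC outcomes| = 10

T0.a=0 T1.a=0 T2.a=1
T0.a=0 T1.a=1 T2.a=0
T0.a=0 T1.a=1 T2.a=1
T0.a=0 T1.a=2 T2.a=0
T0.a=0 T1.a=2 T2.a=1
T0.a=1 T1.a=0 T2.a=1
T0.a=1 T1.a=1 T2.a=0
T0.a=1 T1.a=1 T2.a=1
T0.a=1 T1.a=2 T2.a=0
T0.a=1 T1.a=2 T2.a=1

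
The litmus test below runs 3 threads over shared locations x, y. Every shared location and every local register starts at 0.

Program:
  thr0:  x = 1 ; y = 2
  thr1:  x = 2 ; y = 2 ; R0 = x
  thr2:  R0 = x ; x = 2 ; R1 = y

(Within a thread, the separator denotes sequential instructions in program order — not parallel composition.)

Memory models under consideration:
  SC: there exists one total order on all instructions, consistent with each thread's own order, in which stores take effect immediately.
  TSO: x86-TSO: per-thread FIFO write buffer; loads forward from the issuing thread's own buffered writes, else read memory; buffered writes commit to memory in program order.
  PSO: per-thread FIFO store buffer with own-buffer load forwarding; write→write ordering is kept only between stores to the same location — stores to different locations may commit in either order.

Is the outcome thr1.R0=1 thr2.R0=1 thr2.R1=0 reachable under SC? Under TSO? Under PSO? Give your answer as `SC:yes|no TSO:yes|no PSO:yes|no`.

outcome vector order: (thr1.R0,thr2.R0,thr2.R1)
[SC] allowed = {1/0/0; 1/0/2; 1/1/2; 1/2/0; 1/2/2; 2/0/0; 2/0/2; 2/1/0; 2/1/2; 2/2/0; 2/2/2}
[TSO] allowed = {1/0/0; 1/0/2; 1/1/0; 1/1/2; 1/2/0; 1/2/2; 2/0/0; 2/0/2; 2/1/0; 2/1/2; 2/2/0; 2/2/2}
[PSO] allowed = {1/0/0; 1/0/2; 1/1/0; 1/1/2; 1/2/0; 1/2/2; 2/0/0; 2/0/2; 2/1/0; 2/1/2; 2/2/0; 2/2/2}
target 1/1/0 ∈ {TSO,PSO}

SC:no TSO:yes PSO:yes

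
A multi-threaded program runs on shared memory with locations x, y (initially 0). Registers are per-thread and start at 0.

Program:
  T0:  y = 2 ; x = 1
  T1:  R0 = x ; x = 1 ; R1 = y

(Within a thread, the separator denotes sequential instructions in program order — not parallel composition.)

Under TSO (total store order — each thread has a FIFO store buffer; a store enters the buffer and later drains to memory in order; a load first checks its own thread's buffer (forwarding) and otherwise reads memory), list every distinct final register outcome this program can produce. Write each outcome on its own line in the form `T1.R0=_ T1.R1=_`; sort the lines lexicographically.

T1.R0=0 T1.R1=0
T1.R0=0 T1.R1=2
T1.R0=1 T1.R1=2

outcome vector order: (T1.R0,T1.R1)
|TSO outcomes| = 3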